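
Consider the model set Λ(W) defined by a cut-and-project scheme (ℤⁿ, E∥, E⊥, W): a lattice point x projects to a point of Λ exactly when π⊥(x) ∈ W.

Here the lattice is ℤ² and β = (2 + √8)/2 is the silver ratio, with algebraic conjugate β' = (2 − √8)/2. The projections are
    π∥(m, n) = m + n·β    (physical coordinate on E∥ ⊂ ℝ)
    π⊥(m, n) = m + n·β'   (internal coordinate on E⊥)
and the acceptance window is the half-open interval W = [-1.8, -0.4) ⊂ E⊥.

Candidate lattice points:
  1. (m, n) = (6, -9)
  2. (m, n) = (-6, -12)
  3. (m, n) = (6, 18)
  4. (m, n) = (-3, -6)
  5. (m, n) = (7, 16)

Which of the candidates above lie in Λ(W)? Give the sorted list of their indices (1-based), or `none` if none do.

2, 3, 4

β' = (2−√8)/2 ≈ -0.414214.
#1 (6,-9): internal coord 6 + (-9)·β' = +9.727922; +9.727922 ∉ [-1.8, -0.4) → out
#2 (-6,-12): internal coord -6 + (-12)·β' = -1.029437; -1.029437 ∈ [-1.8, -0.4) → IN Λ
#3 (6,18): internal coord 6 + (18)·β' = -1.455844; -1.455844 ∈ [-1.8, -0.4) → IN Λ
#4 (-3,-6): internal coord -3 + (-6)·β' = -0.514719; -0.514719 ∈ [-1.8, -0.4) → IN Λ
#5 (7,16): internal coord 7 + (16)·β' = +0.372583; +0.372583 ∉ [-1.8, -0.4) → out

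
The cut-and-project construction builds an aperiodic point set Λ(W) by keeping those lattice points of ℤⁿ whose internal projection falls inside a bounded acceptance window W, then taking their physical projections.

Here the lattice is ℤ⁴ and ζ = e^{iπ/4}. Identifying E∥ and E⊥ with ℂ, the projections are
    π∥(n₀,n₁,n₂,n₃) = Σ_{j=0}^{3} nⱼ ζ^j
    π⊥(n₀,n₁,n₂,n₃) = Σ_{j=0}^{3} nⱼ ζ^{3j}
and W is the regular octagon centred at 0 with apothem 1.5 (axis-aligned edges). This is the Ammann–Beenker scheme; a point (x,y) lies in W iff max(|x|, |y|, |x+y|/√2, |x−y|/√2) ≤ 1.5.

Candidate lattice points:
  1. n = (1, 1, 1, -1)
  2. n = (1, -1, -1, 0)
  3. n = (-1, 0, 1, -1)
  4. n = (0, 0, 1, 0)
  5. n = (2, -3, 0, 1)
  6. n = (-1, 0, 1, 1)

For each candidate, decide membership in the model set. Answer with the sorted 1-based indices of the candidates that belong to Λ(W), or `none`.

With ζ = e^{iπ/4} the internal vectors are ζ^0,ζ^3,ζ^6,ζ^9.
candidate 1: n = (1, 1, 1, -1) → π⊥ ≈ (-0.4142, -1.0000); max(|x|,|y|,|x±y|/√2) = 1.0000 ≤ 1.5 ⇒ ∈ W
candidate 2: n = (1, -1, -1, 0) → π⊥ ≈ (+1.7071, +0.2929); max(|x|,|y|,|x±y|/√2) = 1.7071 > 1.5 ⇒ ∉ W
candidate 3: n = (-1, 0, 1, -1) → π⊥ ≈ (-1.7071, -1.7071); max(|x|,|y|,|x±y|/√2) = 2.4142 > 1.5 ⇒ ∉ W
candidate 4: n = (0, 0, 1, 0) → π⊥ ≈ (+0.0000, -1.0000); max(|x|,|y|,|x±y|/√2) = 1.0000 ≤ 1.5 ⇒ ∈ W
candidate 5: n = (2, -3, 0, 1) → π⊥ ≈ (+4.8284, -1.4142); max(|x|,|y|,|x±y|/√2) = 4.8284 > 1.5 ⇒ ∉ W
candidate 6: n = (-1, 0, 1, 1) → π⊥ ≈ (-0.2929, -0.2929); max(|x|,|y|,|x±y|/√2) = 0.4142 ≤ 1.5 ⇒ ∈ W

1, 4, 6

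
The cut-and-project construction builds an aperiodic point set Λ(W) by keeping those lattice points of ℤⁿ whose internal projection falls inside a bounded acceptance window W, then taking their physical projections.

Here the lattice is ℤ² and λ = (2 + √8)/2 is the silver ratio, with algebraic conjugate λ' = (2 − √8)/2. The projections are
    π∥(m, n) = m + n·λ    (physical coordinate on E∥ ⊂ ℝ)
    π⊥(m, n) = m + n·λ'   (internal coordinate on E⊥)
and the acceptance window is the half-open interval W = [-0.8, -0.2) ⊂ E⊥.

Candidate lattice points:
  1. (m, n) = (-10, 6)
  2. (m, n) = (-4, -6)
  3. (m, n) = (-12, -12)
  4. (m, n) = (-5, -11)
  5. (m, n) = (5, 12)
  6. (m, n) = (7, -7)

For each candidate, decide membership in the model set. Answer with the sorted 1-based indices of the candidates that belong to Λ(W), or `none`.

4

λ' = (2−√8)/2 ≈ -0.41421.
[1] lift (-10,6): star map gives -12.48528; window check -0.8 ≤ -12.48528 < -0.2 is false → out
[2] lift (-4,-6): star map gives -1.51472; window check -0.8 ≤ -1.51472 < -0.2 is false → out
[3] lift (-12,-12): star map gives -7.02944; window check -0.8 ≤ -7.02944 < -0.2 is false → out
[4] lift (-5,-11): star map gives -0.44365; window check -0.8 ≤ -0.44365 < -0.2 is true → IN Λ
[5] lift (5,12): star map gives 0.02944; window check -0.8 ≤ 0.02944 < -0.2 is false → out
[6] lift (7,-7): star map gives 9.89949; window check -0.8 ≤ 9.89949 < -0.2 is false → out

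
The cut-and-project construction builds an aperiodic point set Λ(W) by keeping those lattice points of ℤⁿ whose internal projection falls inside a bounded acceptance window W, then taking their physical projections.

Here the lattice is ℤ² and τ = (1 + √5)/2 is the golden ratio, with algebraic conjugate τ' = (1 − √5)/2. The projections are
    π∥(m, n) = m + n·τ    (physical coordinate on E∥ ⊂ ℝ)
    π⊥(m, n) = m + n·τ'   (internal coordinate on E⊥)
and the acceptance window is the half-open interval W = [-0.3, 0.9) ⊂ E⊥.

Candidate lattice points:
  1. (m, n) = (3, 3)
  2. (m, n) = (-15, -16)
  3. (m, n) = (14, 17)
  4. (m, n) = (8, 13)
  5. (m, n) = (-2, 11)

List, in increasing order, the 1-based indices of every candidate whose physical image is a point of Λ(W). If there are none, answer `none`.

4

τ' = (1−√5)/2 ≈ -0.618034.
#1 (3,3): internal coord 3 + (3)·τ' = +1.145898; +1.145898 ∉ [-0.3, 0.9) → out
#2 (-15,-16): internal coord -15 + (-16)·τ' = -5.111456; -5.111456 ∉ [-0.3, 0.9) → out
#3 (14,17): internal coord 14 + (17)·τ' = +3.493422; +3.493422 ∉ [-0.3, 0.9) → out
#4 (8,13): internal coord 8 + (13)·τ' = -0.034442; -0.034442 ∈ [-0.3, 0.9) → IN Λ
#5 (-2,11): internal coord -2 + (11)·τ' = -8.798374; -8.798374 ∉ [-0.3, 0.9) → out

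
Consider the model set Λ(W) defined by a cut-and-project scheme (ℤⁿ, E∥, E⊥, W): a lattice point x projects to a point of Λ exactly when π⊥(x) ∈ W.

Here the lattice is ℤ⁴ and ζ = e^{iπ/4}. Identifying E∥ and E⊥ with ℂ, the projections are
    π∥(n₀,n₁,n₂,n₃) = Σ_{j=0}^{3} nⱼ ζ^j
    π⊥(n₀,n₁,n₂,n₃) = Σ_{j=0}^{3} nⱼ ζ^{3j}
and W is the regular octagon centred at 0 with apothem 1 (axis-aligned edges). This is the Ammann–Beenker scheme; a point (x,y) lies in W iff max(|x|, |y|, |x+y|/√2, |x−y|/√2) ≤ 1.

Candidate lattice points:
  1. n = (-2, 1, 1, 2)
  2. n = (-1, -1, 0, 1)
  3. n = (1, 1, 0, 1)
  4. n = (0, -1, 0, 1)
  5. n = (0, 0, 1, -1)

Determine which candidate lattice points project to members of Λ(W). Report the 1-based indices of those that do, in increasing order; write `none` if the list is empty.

2

Internal map: ζ^{3j} for j=0..3 gives (1,0), (−√2/2,√2/2), (0,−1), (√2/2,√2/2).
#1 (-2, 1, 1, 2): internal (-1.2929, 1.1213); octagon support 1.7071 vs apothem 1 → ∉ W
#2 (-1, -1, 0, 1): internal (0.4142, 0.0000); octagon support 0.4142 vs apothem 1 → ∈ W
#3 (1, 1, 0, 1): internal (1.0000, 1.4142); octagon support 1.7071 vs apothem 1 → ∉ W
#4 (0, -1, 0, 1): internal (1.4142, 0.0000); octagon support 1.4142 vs apothem 1 → ∉ W
#5 (0, 0, 1, -1): internal (-0.7071, -1.7071); octagon support 1.7071 vs apothem 1 → ∉ W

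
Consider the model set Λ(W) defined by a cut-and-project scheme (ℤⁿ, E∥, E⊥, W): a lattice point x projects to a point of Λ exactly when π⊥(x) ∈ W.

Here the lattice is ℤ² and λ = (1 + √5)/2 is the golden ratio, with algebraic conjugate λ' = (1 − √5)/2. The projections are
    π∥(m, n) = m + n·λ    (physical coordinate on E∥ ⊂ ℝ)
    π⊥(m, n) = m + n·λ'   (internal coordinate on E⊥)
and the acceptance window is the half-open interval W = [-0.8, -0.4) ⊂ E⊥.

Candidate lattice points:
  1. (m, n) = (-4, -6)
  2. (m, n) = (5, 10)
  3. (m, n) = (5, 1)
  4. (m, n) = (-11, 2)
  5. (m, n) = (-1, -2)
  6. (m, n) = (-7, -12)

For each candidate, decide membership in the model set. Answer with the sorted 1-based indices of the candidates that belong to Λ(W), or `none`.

Compute λ' = (1−√5)/2 = -0.6180, so π⊥(m,n) = m -0.6180·n.
#1 (-4,-6): internal coord -4 + (-6)·λ' = -0.2918; -0.2918 ∉ [-0.8, -0.4) → out
#2 (5,10): internal coord 5 + (10)·λ' = -1.1803; -1.1803 ∉ [-0.8, -0.4) → out
#3 (5,1): internal coord 5 + (1)·λ' = +4.3820; +4.3820 ∉ [-0.8, -0.4) → out
#4 (-11,2): internal coord -11 + (2)·λ' = -12.2361; -12.2361 ∉ [-0.8, -0.4) → out
#5 (-1,-2): internal coord -1 + (-2)·λ' = +0.2361; +0.2361 ∉ [-0.8, -0.4) → out
#6 (-7,-12): internal coord -7 + (-12)·λ' = +0.4164; +0.4164 ∉ [-0.8, -0.4) → out

none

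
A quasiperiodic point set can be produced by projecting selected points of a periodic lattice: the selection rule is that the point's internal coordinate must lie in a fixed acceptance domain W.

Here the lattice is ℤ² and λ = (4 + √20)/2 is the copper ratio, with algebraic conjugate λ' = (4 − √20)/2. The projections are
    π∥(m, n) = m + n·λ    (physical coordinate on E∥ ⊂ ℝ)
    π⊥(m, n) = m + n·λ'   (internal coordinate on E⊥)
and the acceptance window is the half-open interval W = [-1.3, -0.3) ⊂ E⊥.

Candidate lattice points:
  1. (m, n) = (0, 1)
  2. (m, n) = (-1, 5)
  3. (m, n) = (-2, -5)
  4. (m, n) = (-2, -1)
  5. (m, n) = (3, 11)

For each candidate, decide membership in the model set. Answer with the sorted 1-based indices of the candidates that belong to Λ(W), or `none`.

3

Numerically λ ≈ 4.2361 and λ' = −1/λ ≈ -0.2361.
[1] lift (0,1): star map gives -0.2361; window check -1.3 ≤ -0.2361 < -0.3 is false → out
[2] lift (-1,5): star map gives -2.1803; window check -1.3 ≤ -2.1803 < -0.3 is false → out
[3] lift (-2,-5): star map gives -0.8197; window check -1.3 ≤ -0.8197 < -0.3 is true → IN Λ
[4] lift (-2,-1): star map gives -1.7639; window check -1.3 ≤ -1.7639 < -0.3 is false → out
[5] lift (3,11): star map gives 0.4033; window check -1.3 ≤ 0.4033 < -0.3 is false → out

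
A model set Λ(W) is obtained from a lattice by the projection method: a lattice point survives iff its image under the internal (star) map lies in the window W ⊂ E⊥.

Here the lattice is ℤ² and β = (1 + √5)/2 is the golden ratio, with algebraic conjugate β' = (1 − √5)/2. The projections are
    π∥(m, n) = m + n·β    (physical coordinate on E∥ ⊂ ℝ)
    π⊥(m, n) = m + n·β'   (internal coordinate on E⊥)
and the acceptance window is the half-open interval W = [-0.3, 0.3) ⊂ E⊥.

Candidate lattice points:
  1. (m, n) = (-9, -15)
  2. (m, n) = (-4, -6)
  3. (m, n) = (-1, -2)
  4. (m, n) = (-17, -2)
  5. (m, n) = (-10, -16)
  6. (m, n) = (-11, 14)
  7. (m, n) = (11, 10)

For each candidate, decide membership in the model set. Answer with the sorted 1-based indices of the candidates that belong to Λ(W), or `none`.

1, 2, 3, 5

β' = (1−√5)/2 ≈ -0.618034.
#1 (-9,-15): internal coord -9 + (-15)·β' = +0.270510; +0.270510 ∈ [-0.3, 0.3) → IN Λ
#2 (-4,-6): internal coord -4 + (-6)·β' = -0.291796; -0.291796 ∈ [-0.3, 0.3) → IN Λ
#3 (-1,-2): internal coord -1 + (-2)·β' = +0.236068; +0.236068 ∈ [-0.3, 0.3) → IN Λ
#4 (-17,-2): internal coord -17 + (-2)·β' = -15.763932; -15.763932 ∉ [-0.3, 0.3) → out
#5 (-10,-16): internal coord -10 + (-16)·β' = -0.111456; -0.111456 ∈ [-0.3, 0.3) → IN Λ
#6 (-11,14): internal coord -11 + (14)·β' = -19.652476; -19.652476 ∉ [-0.3, 0.3) → out
#7 (11,10): internal coord 11 + (10)·β' = +4.819660; +4.819660 ∉ [-0.3, 0.3) → out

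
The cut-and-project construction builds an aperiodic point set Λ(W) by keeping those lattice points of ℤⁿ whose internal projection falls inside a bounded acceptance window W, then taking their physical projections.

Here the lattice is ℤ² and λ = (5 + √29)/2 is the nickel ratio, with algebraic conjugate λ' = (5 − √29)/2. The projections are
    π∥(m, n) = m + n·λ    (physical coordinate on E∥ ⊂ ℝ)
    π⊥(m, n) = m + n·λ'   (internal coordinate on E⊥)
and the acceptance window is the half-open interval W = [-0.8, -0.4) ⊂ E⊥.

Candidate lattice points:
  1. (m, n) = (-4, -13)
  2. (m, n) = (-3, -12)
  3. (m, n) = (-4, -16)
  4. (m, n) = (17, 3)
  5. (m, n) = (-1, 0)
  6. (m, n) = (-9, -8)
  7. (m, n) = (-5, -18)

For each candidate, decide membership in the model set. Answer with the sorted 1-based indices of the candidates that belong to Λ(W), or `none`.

Numerically λ ≈ 5.192582 and λ' = −1/λ ≈ -0.192582.
candidate 1: (m,n)=(-4,-13) → π∥ = -4-13·λ ≈ -71.503571, π⊥ = -4-13·λ' ≈ -1.496429 ∉ [-0.8, -0.4) ⇒ out
candidate 2: (m,n)=(-3,-12) → π∥ = -3-12·λ ≈ -65.310989, π⊥ = -3-12·λ' ≈ -0.689011 ∈ [-0.8, -0.4) ⇒ IN Λ
candidate 3: (m,n)=(-4,-16) → π∥ = -4-16·λ ≈ -87.081318, π⊥ = -4-16·λ' ≈ -0.918682 ∉ [-0.8, -0.4) ⇒ out
candidate 4: (m,n)=(17,3) → π∥ = 17+3·λ ≈ 32.577747, π⊥ = 17+3·λ' ≈ 16.422253 ∉ [-0.8, -0.4) ⇒ out
candidate 5: (m,n)=(-1,0) → π∥ = -1+0·λ ≈ -1.000000, π⊥ = -1+0·λ' ≈ -1.000000 ∉ [-0.8, -0.4) ⇒ out
candidate 6: (m,n)=(-9,-8) → π∥ = -9-8·λ ≈ -50.540659, π⊥ = -9-8·λ' ≈ -7.459341 ∉ [-0.8, -0.4) ⇒ out
candidate 7: (m,n)=(-5,-18) → π∥ = -5-18·λ ≈ -98.466483, π⊥ = -5-18·λ' ≈ -1.533517 ∉ [-0.8, -0.4) ⇒ out

2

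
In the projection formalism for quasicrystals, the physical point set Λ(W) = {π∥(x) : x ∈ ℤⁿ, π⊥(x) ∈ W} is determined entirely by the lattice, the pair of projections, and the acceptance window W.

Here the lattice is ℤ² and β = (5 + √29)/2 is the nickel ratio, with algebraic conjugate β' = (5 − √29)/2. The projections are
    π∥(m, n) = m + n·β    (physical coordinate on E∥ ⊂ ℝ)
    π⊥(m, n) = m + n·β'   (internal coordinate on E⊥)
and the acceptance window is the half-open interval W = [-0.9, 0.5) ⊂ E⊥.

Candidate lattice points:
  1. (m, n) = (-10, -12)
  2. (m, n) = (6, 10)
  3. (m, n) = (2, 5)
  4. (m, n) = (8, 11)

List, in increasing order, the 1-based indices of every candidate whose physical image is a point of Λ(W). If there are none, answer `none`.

β' = (5−√29)/2 ≈ -0.192582.
#1 (-10,-12): internal coord -10 + (-12)·β' = -7.689011; -7.689011 ∉ [-0.9, 0.5) → out
#2 (6,10): internal coord 6 + (10)·β' = +4.074176; +4.074176 ∉ [-0.9, 0.5) → out
#3 (2,5): internal coord 2 + (5)·β' = +1.037088; +1.037088 ∉ [-0.9, 0.5) → out
#4 (8,11): internal coord 8 + (11)·β' = +5.881594; +5.881594 ∉ [-0.9, 0.5) → out

none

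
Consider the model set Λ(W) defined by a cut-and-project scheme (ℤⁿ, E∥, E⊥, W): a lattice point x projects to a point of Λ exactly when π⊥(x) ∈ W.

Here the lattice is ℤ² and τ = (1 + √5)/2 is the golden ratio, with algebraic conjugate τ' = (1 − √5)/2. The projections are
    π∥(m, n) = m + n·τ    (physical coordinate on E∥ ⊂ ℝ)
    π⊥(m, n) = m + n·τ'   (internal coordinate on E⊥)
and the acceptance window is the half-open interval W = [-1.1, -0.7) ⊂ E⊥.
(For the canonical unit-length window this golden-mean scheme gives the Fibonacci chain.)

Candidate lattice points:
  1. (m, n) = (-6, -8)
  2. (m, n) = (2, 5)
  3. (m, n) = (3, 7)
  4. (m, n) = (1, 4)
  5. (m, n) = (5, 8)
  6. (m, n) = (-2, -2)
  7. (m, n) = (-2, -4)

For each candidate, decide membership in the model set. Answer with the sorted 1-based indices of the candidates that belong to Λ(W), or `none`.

1, 2, 6

Numerically τ ≈ 1.618034 and τ' = −1/τ ≈ -0.618034.
candidate 1: (m,n)=(-6,-8) → π∥ = -6-8·τ ≈ -18.944272, π⊥ = -6-8·τ' ≈ -1.055728 ∈ [-1.1, -0.7) ⇒ IN Λ
candidate 2: (m,n)=(2,5) → π∥ = 2+5·τ ≈ 10.090170, π⊥ = 2+5·τ' ≈ -1.090170 ∈ [-1.1, -0.7) ⇒ IN Λ
candidate 3: (m,n)=(3,7) → π∥ = 3+7·τ ≈ 14.326238, π⊥ = 3+7·τ' ≈ -1.326238 ∉ [-1.1, -0.7) ⇒ out
candidate 4: (m,n)=(1,4) → π∥ = 1+4·τ ≈ 7.472136, π⊥ = 1+4·τ' ≈ -1.472136 ∉ [-1.1, -0.7) ⇒ out
candidate 5: (m,n)=(5,8) → π∥ = 5+8·τ ≈ 17.944272, π⊥ = 5+8·τ' ≈ 0.055728 ∉ [-1.1, -0.7) ⇒ out
candidate 6: (m,n)=(-2,-2) → π∥ = -2-2·τ ≈ -5.236068, π⊥ = -2-2·τ' ≈ -0.763932 ∈ [-1.1, -0.7) ⇒ IN Λ
candidate 7: (m,n)=(-2,-4) → π∥ = -2-4·τ ≈ -8.472136, π⊥ = -2-4·τ' ≈ 0.472136 ∉ [-1.1, -0.7) ⇒ out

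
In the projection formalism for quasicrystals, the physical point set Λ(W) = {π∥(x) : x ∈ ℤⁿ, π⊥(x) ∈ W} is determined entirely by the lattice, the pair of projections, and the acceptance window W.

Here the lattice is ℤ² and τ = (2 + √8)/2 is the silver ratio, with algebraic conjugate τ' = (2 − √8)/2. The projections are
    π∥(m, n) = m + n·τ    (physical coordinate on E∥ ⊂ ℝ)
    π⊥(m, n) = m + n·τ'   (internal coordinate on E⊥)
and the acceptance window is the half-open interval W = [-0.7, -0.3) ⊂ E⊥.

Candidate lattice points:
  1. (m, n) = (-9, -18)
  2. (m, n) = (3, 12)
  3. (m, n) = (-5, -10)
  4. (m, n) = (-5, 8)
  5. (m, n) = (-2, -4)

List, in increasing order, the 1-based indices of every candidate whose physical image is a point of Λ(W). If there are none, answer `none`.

Compute τ' = (2−√8)/2 = -0.4142, so π⊥(m,n) = m -0.4142·n.
#1 (-9,-18): internal coord -9 + (-18)·τ' = -1.5442; -1.5442 ∉ [-0.7, -0.3) → out
#2 (3,12): internal coord 3 + (12)·τ' = -1.9706; -1.9706 ∉ [-0.7, -0.3) → out
#3 (-5,-10): internal coord -5 + (-10)·τ' = -0.8579; -0.8579 ∉ [-0.7, -0.3) → out
#4 (-5,8): internal coord -5 + (8)·τ' = -8.3137; -8.3137 ∉ [-0.7, -0.3) → out
#5 (-2,-4): internal coord -2 + (-4)·τ' = -0.3431; -0.3431 ∈ [-0.7, -0.3) → IN Λ

5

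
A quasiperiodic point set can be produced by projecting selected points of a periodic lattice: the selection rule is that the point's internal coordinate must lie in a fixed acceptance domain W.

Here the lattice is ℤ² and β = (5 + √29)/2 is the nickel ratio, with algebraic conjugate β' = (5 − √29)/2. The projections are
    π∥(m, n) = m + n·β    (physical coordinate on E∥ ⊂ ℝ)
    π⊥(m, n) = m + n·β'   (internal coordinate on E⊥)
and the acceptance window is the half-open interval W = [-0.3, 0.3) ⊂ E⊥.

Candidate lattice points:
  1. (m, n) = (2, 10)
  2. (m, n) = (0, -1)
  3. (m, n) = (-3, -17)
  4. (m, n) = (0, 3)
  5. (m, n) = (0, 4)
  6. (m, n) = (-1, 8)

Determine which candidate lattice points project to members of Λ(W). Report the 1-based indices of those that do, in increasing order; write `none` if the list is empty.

1, 2, 3

Numerically β ≈ 5.19258 and β' = −1/β ≈ -0.19258.
candidate 1: (m,n)=(2,10) → π∥ = 2+10·β ≈ 53.92582, π⊥ = 2+10·β' ≈ 0.07418 ∈ [-0.3, 0.3) ⇒ IN Λ
candidate 2: (m,n)=(0,-1) → π∥ = 0-1·β ≈ -5.19258, π⊥ = 0-1·β' ≈ 0.19258 ∈ [-0.3, 0.3) ⇒ IN Λ
candidate 3: (m,n)=(-3,-17) → π∥ = -3-17·β ≈ -91.27390, π⊥ = -3-17·β' ≈ 0.27390 ∈ [-0.3, 0.3) ⇒ IN Λ
candidate 4: (m,n)=(0,3) → π∥ = 0+3·β ≈ 15.57775, π⊥ = 0+3·β' ≈ -0.57775 ∉ [-0.3, 0.3) ⇒ out
candidate 5: (m,n)=(0,4) → π∥ = 0+4·β ≈ 20.77033, π⊥ = 0+4·β' ≈ -0.77033 ∉ [-0.3, 0.3) ⇒ out
candidate 6: (m,n)=(-1,8) → π∥ = -1+8·β ≈ 40.54066, π⊥ = -1+8·β' ≈ -2.54066 ∉ [-0.3, 0.3) ⇒ out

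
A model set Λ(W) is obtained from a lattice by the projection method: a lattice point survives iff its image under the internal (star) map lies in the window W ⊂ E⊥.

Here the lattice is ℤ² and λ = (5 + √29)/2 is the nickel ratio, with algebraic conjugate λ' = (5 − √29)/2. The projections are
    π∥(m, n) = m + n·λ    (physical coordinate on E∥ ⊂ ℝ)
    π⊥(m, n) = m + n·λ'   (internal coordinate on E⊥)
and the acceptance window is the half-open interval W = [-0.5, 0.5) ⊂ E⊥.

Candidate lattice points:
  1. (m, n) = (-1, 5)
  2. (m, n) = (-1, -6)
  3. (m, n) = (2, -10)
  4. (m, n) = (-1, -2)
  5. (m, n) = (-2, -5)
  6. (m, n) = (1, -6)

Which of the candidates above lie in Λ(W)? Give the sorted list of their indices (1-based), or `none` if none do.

Compute λ' = (5−√29)/2 = -0.1926, so π⊥(m,n) = m -0.1926·n.
#1 (-1,5): internal coord -1 + (5)·λ' = -1.9629; -1.9629 ∉ [-0.5, 0.5) → out
#2 (-1,-6): internal coord -1 + (-6)·λ' = +0.1555; +0.1555 ∈ [-0.5, 0.5) → IN Λ
#3 (2,-10): internal coord 2 + (-10)·λ' = +3.9258; +3.9258 ∉ [-0.5, 0.5) → out
#4 (-1,-2): internal coord -1 + (-2)·λ' = -0.6148; -0.6148 ∉ [-0.5, 0.5) → out
#5 (-2,-5): internal coord -2 + (-5)·λ' = -1.0371; -1.0371 ∉ [-0.5, 0.5) → out
#6 (1,-6): internal coord 1 + (-6)·λ' = +2.1555; +2.1555 ∉ [-0.5, 0.5) → out

2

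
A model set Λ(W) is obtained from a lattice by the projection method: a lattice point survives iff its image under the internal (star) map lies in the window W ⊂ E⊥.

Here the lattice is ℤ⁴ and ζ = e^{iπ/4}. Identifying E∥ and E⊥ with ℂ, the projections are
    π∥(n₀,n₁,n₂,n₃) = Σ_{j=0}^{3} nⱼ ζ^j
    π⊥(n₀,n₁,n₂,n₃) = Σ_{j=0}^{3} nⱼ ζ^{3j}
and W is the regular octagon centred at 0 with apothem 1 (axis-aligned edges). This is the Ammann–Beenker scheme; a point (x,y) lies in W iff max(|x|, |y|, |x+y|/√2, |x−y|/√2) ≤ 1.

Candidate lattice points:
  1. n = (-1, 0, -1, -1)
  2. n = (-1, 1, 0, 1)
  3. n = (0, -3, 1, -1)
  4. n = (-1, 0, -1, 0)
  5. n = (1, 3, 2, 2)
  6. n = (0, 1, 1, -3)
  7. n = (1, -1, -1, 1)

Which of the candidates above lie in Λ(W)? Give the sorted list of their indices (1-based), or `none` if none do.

π⊥(n) = n₀ + n₁ζ³ + n₂ζ⁶ + n₃ζ⁹ where ζ = e^{iπ/4}.
#1 (-1, 0, -1, -1): internal (-1.70711, 0.29289); octagon support 1.70711 vs apothem 1 → ∉ W
#2 (-1, 1, 0, 1): internal (-1.00000, 1.41421); octagon support 1.70711 vs apothem 1 → ∉ W
#3 (0, -3, 1, -1): internal (1.41421, -3.82843); octagon support 3.82843 vs apothem 1 → ∉ W
#4 (-1, 0, -1, 0): internal (-1.00000, 1.00000); octagon support 1.41421 vs apothem 1 → ∉ W
#5 (1, 3, 2, 2): internal (0.29289, 1.53553); octagon support 1.53553 vs apothem 1 → ∉ W
#6 (0, 1, 1, -3): internal (-2.82843, -2.41421); octagon support 3.70711 vs apothem 1 → ∉ W
#7 (1, -1, -1, 1): internal (2.41421, 1.00000); octagon support 2.41421 vs apothem 1 → ∉ W

none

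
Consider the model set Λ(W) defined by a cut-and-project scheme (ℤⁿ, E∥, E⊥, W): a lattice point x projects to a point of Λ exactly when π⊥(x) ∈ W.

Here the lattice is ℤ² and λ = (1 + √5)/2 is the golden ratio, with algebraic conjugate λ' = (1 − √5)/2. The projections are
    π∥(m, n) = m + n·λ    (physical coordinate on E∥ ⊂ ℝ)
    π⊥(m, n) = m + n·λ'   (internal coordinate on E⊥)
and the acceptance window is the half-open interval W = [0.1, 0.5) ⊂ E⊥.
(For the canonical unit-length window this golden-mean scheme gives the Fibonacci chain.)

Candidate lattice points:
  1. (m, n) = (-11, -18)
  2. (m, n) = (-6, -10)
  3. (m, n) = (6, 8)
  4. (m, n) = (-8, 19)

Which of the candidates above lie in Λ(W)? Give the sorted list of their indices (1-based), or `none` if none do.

Numerically λ ≈ 1.618034 and λ' = −1/λ ≈ -0.618034.
#1 (-11,-18): internal coord -11 + (-18)·λ' = +0.124612; +0.124612 ∈ [0.1, 0.5) → IN Λ
#2 (-6,-10): internal coord -6 + (-10)·λ' = +0.180340; +0.180340 ∈ [0.1, 0.5) → IN Λ
#3 (6,8): internal coord 6 + (8)·λ' = +1.055728; +1.055728 ∉ [0.1, 0.5) → out
#4 (-8,19): internal coord -8 + (19)·λ' = -19.742646; -19.742646 ∉ [0.1, 0.5) → out

1, 2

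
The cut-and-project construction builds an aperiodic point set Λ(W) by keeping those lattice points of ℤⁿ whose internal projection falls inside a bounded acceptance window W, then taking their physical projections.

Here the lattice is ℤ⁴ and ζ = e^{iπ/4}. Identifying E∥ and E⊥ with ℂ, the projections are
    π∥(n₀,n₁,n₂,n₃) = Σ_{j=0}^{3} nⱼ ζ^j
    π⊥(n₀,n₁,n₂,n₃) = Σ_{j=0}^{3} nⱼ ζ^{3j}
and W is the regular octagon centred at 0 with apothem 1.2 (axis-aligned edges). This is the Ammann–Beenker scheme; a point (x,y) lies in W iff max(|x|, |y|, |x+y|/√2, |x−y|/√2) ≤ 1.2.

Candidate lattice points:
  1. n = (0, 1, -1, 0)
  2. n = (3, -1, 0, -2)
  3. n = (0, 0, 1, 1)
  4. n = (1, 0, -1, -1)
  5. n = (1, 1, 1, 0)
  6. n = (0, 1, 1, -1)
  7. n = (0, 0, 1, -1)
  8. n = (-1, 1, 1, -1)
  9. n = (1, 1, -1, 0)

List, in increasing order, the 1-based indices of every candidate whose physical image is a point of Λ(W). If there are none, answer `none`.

3, 4, 5

π⊥(n) = n₀ + n₁ζ³ + n₂ζ⁶ + n₃ζ⁹ where ζ = e^{iπ/4}.
candidate 1: n = (0, 1, -1, 0) → π⊥ ≈ (-0.7071, +1.7071); max(|x|,|y|,|x±y|/√2) = 1.7071 > 1.2 ⇒ ∉ W
candidate 2: n = (3, -1, 0, -2) → π⊥ ≈ (+2.2929, -2.1213); max(|x|,|y|,|x±y|/√2) = 3.1213 > 1.2 ⇒ ∉ W
candidate 3: n = (0, 0, 1, 1) → π⊥ ≈ (+0.7071, -0.2929); max(|x|,|y|,|x±y|/√2) = 0.7071 ≤ 1.2 ⇒ ∈ W
candidate 4: n = (1, 0, -1, -1) → π⊥ ≈ (+0.2929, +0.2929); max(|x|,|y|,|x±y|/√2) = 0.4142 ≤ 1.2 ⇒ ∈ W
candidate 5: n = (1, 1, 1, 0) → π⊥ ≈ (+0.2929, -0.2929); max(|x|,|y|,|x±y|/√2) = 0.4142 ≤ 1.2 ⇒ ∈ W
candidate 6: n = (0, 1, 1, -1) → π⊥ ≈ (-1.4142, -1.0000); max(|x|,|y|,|x±y|/√2) = 1.7071 > 1.2 ⇒ ∉ W
candidate 7: n = (0, 0, 1, -1) → π⊥ ≈ (-0.7071, -1.7071); max(|x|,|y|,|x±y|/√2) = 1.7071 > 1.2 ⇒ ∉ W
candidate 8: n = (-1, 1, 1, -1) → π⊥ ≈ (-2.4142, -1.0000); max(|x|,|y|,|x±y|/√2) = 2.4142 > 1.2 ⇒ ∉ W
candidate 9: n = (1, 1, -1, 0) → π⊥ ≈ (+0.2929, +1.7071); max(|x|,|y|,|x±y|/√2) = 1.7071 > 1.2 ⇒ ∉ W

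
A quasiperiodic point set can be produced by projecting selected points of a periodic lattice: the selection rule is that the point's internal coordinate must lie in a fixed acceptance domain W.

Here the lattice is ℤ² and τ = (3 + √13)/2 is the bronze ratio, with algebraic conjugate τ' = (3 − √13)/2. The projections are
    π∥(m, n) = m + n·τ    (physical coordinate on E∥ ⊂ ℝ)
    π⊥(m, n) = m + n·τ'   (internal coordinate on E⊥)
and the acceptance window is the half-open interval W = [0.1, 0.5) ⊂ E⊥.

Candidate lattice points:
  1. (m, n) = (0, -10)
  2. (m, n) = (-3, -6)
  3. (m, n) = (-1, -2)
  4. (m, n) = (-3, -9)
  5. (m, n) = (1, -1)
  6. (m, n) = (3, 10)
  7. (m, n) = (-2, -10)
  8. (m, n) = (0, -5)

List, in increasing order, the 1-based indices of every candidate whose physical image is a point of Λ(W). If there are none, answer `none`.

Compute τ' = (3−√13)/2 = -0.3028, so π⊥(m,n) = m -0.3028·n.
[1] lift (0,-10): star map gives 3.0278; window check 0.1 ≤ 3.0278 < 0.5 is false → out
[2] lift (-3,-6): star map gives -1.1833; window check 0.1 ≤ -1.1833 < 0.5 is false → out
[3] lift (-1,-2): star map gives -0.3944; window check 0.1 ≤ -0.3944 < 0.5 is false → out
[4] lift (-3,-9): star map gives -0.2750; window check 0.1 ≤ -0.2750 < 0.5 is false → out
[5] lift (1,-1): star map gives 1.3028; window check 0.1 ≤ 1.3028 < 0.5 is false → out
[6] lift (3,10): star map gives -0.0278; window check 0.1 ≤ -0.0278 < 0.5 is false → out
[7] lift (-2,-10): star map gives 1.0278; window check 0.1 ≤ 1.0278 < 0.5 is false → out
[8] lift (0,-5): star map gives 1.5139; window check 0.1 ≤ 1.5139 < 0.5 is false → out

none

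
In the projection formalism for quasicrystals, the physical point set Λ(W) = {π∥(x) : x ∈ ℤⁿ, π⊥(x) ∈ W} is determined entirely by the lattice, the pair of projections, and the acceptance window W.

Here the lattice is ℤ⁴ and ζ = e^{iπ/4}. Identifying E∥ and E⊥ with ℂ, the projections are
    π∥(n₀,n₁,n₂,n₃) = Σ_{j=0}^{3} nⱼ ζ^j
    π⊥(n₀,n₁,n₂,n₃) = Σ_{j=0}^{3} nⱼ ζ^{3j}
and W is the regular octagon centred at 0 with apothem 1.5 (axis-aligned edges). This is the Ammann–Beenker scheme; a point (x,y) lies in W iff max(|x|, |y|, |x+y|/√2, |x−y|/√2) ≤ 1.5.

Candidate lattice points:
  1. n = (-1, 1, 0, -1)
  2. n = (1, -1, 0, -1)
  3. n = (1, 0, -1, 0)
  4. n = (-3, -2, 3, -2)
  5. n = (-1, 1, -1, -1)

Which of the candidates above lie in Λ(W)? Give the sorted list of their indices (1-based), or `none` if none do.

3

π⊥(n) = n₀ + n₁ζ³ + n₂ζ⁶ + n₃ζ⁹ where ζ = e^{iπ/4}.
#1 (-1, 1, 0, -1): internal (-2.414214, 0.000000); octagon support 2.414214 vs apothem 1.5 → ∉ W
#2 (1, -1, 0, -1): internal (1.000000, -1.414214); octagon support 1.707107 vs apothem 1.5 → ∉ W
#3 (1, 0, -1, 0): internal (1.000000, 1.000000); octagon support 1.414214 vs apothem 1.5 → ∈ W
#4 (-3, -2, 3, -2): internal (-3.000000, -5.828427); octagon support 6.242641 vs apothem 1.5 → ∉ W
#5 (-1, 1, -1, -1): internal (-2.414214, 1.000000); octagon support 2.414214 vs apothem 1.5 → ∉ W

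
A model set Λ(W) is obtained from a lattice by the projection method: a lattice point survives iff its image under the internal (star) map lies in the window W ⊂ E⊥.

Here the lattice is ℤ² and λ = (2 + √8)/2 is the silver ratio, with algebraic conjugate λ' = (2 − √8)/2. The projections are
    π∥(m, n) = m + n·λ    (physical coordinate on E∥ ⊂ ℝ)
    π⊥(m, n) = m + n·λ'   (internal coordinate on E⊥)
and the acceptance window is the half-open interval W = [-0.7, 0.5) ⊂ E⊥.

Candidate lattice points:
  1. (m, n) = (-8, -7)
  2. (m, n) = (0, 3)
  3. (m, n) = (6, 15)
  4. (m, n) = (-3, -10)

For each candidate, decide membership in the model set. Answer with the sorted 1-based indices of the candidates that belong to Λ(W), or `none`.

3

Numerically λ ≈ 2.4142 and λ' = −1/λ ≈ -0.4142.
[1] lift (-8,-7): star map gives -5.1005; window check -0.7 ≤ -5.1005 < 0.5 is false → out
[2] lift (0,3): star map gives -1.2426; window check -0.7 ≤ -1.2426 < 0.5 is false → out
[3] lift (6,15): star map gives -0.2132; window check -0.7 ≤ -0.2132 < 0.5 is true → IN Λ
[4] lift (-3,-10): star map gives 1.1421; window check -0.7 ≤ 1.1421 < 0.5 is false → out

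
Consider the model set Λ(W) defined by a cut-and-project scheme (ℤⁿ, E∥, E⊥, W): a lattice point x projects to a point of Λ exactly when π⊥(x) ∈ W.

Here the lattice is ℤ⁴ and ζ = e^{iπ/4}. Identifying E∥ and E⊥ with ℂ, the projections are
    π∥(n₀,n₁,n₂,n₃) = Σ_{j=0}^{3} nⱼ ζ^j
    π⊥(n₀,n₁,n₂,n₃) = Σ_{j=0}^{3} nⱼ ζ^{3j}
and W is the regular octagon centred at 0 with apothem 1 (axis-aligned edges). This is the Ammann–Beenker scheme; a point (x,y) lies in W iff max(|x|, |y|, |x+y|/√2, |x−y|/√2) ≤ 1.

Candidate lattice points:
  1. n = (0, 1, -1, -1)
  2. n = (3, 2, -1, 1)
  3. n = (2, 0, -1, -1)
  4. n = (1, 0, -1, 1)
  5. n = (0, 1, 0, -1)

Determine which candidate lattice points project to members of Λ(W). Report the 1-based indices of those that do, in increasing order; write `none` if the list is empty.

With ζ = e^{iπ/4} the internal vectors are ζ^0,ζ^3,ζ^6,ζ^9.
#1 (0, 1, -1, -1): internal (-1.4142, 1.0000); octagon support 1.7071 vs apothem 1 → ∉ W
#2 (3, 2, -1, 1): internal (2.2929, 3.1213); octagon support 3.8284 vs apothem 1 → ∉ W
#3 (2, 0, -1, -1): internal (1.2929, 0.2929); octagon support 1.2929 vs apothem 1 → ∉ W
#4 (1, 0, -1, 1): internal (1.7071, 1.7071); octagon support 2.4142 vs apothem 1 → ∉ W
#5 (0, 1, 0, -1): internal (-1.4142, 0.0000); octagon support 1.4142 vs apothem 1 → ∉ W

none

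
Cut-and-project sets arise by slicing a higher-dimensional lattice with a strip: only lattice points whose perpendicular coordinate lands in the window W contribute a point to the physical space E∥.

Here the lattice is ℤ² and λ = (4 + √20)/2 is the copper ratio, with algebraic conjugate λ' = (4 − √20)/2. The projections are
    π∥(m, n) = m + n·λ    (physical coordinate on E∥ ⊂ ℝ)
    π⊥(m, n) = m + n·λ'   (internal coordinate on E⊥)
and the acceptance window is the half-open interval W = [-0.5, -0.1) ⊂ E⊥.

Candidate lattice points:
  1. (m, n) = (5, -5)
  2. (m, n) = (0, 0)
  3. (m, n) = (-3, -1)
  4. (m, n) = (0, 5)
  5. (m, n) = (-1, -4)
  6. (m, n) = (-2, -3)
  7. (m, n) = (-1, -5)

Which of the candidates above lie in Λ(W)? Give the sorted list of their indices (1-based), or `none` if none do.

none

Numerically λ ≈ 4.236068 and λ' = −1/λ ≈ -0.236068.
[1] lift (5,-5): star map gives 6.180340; window check -0.5 ≤ 6.180340 < -0.1 is false → out
[2] lift (0,0): star map gives 0.000000; window check -0.5 ≤ 0.000000 < -0.1 is false → out
[3] lift (-3,-1): star map gives -2.763932; window check -0.5 ≤ -2.763932 < -0.1 is false → out
[4] lift (0,5): star map gives -1.180340; window check -0.5 ≤ -1.180340 < -0.1 is false → out
[5] lift (-1,-4): star map gives -0.055728; window check -0.5 ≤ -0.055728 < -0.1 is false → out
[6] lift (-2,-3): star map gives -1.291796; window check -0.5 ≤ -1.291796 < -0.1 is false → out
[7] lift (-1,-5): star map gives 0.180340; window check -0.5 ≤ 0.180340 < -0.1 is false → out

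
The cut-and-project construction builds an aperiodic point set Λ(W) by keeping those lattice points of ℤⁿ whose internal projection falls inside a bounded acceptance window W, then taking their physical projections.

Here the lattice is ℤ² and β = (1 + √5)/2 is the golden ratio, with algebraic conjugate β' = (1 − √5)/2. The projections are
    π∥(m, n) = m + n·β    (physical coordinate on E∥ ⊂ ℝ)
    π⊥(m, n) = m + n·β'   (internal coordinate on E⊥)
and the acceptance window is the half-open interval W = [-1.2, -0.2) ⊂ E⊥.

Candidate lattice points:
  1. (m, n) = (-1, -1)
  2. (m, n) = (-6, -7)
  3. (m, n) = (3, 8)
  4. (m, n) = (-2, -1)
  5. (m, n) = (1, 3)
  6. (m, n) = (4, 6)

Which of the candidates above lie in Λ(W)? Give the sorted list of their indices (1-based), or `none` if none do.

1, 5

β' = (1−√5)/2 ≈ -0.618034.
candidate 1: (m,n)=(-1,-1) → π∥ = -1-1·β ≈ -2.618034, π⊥ = -1-1·β' ≈ -0.381966 ∈ [-1.2, -0.2) ⇒ IN Λ
candidate 2: (m,n)=(-6,-7) → π∥ = -6-7·β ≈ -17.326238, π⊥ = -6-7·β' ≈ -1.673762 ∉ [-1.2, -0.2) ⇒ out
candidate 3: (m,n)=(3,8) → π∥ = 3+8·β ≈ 15.944272, π⊥ = 3+8·β' ≈ -1.944272 ∉ [-1.2, -0.2) ⇒ out
candidate 4: (m,n)=(-2,-1) → π∥ = -2-1·β ≈ -3.618034, π⊥ = -2-1·β' ≈ -1.381966 ∉ [-1.2, -0.2) ⇒ out
candidate 5: (m,n)=(1,3) → π∥ = 1+3·β ≈ 5.854102, π⊥ = 1+3·β' ≈ -0.854102 ∈ [-1.2, -0.2) ⇒ IN Λ
candidate 6: (m,n)=(4,6) → π∥ = 4+6·β ≈ 13.708204, π⊥ = 4+6·β' ≈ 0.291796 ∉ [-1.2, -0.2) ⇒ out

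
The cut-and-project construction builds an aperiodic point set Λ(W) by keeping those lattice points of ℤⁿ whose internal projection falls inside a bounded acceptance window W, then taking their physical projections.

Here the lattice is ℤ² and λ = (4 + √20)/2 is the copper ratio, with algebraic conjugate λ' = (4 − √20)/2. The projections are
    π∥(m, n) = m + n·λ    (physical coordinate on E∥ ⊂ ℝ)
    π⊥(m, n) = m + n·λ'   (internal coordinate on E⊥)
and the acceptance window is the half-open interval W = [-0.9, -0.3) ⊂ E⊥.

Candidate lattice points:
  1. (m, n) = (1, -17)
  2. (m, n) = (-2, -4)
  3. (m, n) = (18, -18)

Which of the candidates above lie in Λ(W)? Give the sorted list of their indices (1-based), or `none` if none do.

Compute λ' = (4−√20)/2 = -0.236068, so π⊥(m,n) = m -0.236068·n.
candidate 1: (m,n)=(1,-17) → π∥ = 1-17·λ ≈ -71.013156, π⊥ = 1-17·λ' ≈ 5.013156 ∉ [-0.9, -0.3) ⇒ out
candidate 2: (m,n)=(-2,-4) → π∥ = -2-4·λ ≈ -18.944272, π⊥ = -2-4·λ' ≈ -1.055728 ∉ [-0.9, -0.3) ⇒ out
candidate 3: (m,n)=(18,-18) → π∥ = 18-18·λ ≈ -58.249224, π⊥ = 18-18·λ' ≈ 22.249224 ∉ [-0.9, -0.3) ⇒ out

none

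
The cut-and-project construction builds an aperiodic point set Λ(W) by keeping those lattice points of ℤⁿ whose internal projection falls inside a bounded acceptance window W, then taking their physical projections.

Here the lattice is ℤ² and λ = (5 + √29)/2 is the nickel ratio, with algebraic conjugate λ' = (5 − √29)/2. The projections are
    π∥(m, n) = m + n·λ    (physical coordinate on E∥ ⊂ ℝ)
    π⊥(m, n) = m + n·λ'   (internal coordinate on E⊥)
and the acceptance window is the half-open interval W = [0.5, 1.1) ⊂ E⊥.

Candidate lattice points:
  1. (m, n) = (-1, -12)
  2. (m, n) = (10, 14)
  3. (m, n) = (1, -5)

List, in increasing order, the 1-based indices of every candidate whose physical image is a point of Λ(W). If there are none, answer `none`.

none

Compute λ' = (5−√29)/2 = -0.19258, so π⊥(m,n) = m -0.19258·n.
candidate 1: (m,n)=(-1,-12) → π∥ = -1-12·λ ≈ -63.31099, π⊥ = -1-12·λ' ≈ 1.31099 ∉ [0.5, 1.1) ⇒ out
candidate 2: (m,n)=(10,14) → π∥ = 10+14·λ ≈ 82.69615, π⊥ = 10+14·λ' ≈ 7.30385 ∉ [0.5, 1.1) ⇒ out
candidate 3: (m,n)=(1,-5) → π∥ = 1-5·λ ≈ -24.96291, π⊥ = 1-5·λ' ≈ 1.96291 ∉ [0.5, 1.1) ⇒ out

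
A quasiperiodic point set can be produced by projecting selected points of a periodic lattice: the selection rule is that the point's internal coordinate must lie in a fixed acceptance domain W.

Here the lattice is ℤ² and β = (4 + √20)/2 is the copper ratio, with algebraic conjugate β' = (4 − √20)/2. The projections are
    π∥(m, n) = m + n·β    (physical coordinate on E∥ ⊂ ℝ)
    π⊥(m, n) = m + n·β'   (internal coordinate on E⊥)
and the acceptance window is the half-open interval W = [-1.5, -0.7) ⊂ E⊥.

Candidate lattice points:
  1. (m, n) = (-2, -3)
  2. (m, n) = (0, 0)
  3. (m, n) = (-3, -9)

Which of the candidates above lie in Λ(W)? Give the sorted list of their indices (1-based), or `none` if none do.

Compute β' = (4−√20)/2 = -0.23607, so π⊥(m,n) = m -0.23607·n.
candidate 1: (m,n)=(-2,-3) → π∥ = -2-3·β ≈ -14.70820, π⊥ = -2-3·β' ≈ -1.29180 ∈ [-1.5, -0.7) ⇒ IN Λ
candidate 2: (m,n)=(0,0) → π∥ = 0+0·β ≈ 0.00000, π⊥ = 0+0·β' ≈ 0.00000 ∉ [-1.5, -0.7) ⇒ out
candidate 3: (m,n)=(-3,-9) → π∥ = -3-9·β ≈ -41.12461, π⊥ = -3-9·β' ≈ -0.87539 ∈ [-1.5, -0.7) ⇒ IN Λ

1, 3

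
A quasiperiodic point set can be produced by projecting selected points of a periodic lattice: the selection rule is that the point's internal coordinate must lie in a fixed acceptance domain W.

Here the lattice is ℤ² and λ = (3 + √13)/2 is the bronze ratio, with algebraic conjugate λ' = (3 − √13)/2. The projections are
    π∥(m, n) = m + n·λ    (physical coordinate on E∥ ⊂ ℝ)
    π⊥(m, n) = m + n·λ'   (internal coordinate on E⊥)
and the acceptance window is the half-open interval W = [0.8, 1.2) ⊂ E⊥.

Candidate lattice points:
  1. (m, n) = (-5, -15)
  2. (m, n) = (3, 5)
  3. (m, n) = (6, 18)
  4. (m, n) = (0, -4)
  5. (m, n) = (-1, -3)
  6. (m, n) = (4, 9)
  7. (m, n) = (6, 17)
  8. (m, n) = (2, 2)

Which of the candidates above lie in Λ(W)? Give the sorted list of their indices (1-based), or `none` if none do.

λ' = (3−√13)/2 ≈ -0.3028.
[1] lift (-5,-15): star map gives -0.4584; window check 0.8 ≤ -0.4584 < 1.2 is false → out
[2] lift (3,5): star map gives 1.4861; window check 0.8 ≤ 1.4861 < 1.2 is false → out
[3] lift (6,18): star map gives 0.5500; window check 0.8 ≤ 0.5500 < 1.2 is false → out
[4] lift (0,-4): star map gives 1.2111; window check 0.8 ≤ 1.2111 < 1.2 is false → out
[5] lift (-1,-3): star map gives -0.0917; window check 0.8 ≤ -0.0917 < 1.2 is false → out
[6] lift (4,9): star map gives 1.2750; window check 0.8 ≤ 1.2750 < 1.2 is false → out
[7] lift (6,17): star map gives 0.8528; window check 0.8 ≤ 0.8528 < 1.2 is true → IN Λ
[8] lift (2,2): star map gives 1.3944; window check 0.8 ≤ 1.3944 < 1.2 is false → out

7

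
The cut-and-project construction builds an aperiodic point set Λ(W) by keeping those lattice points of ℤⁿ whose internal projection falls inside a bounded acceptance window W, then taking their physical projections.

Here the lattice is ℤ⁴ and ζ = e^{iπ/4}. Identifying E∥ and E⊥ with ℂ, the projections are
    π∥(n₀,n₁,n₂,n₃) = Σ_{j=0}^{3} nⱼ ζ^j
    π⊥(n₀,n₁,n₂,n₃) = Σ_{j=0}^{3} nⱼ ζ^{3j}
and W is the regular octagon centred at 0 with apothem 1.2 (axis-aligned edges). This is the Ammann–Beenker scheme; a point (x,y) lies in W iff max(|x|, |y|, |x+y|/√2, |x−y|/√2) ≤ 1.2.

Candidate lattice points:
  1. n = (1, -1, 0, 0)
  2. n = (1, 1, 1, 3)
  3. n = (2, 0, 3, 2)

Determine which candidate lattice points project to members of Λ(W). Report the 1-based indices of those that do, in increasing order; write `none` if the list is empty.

none

Internal map: ζ^{3j} for j=0..3 gives (1,0), (−√2/2,√2/2), (0,−1), (√2/2,√2/2).
#1 (1, -1, 0, 0): internal (1.707107, -0.707107); octagon support 1.707107 vs apothem 1.2 → ∉ W
#2 (1, 1, 1, 3): internal (2.414214, 1.828427); octagon support 3.000000 vs apothem 1.2 → ∉ W
#3 (2, 0, 3, 2): internal (3.414214, -1.585786); octagon support 3.535534 vs apothem 1.2 → ∉ W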